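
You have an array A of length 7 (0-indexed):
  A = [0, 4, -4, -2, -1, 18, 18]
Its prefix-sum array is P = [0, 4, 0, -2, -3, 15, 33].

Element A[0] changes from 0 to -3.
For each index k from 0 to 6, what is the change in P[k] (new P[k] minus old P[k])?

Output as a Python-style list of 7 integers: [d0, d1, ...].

Answer: [-3, -3, -3, -3, -3, -3, -3]

Derivation:
Element change: A[0] 0 -> -3, delta = -3
For k < 0: P[k] unchanged, delta_P[k] = 0
For k >= 0: P[k] shifts by exactly -3
Delta array: [-3, -3, -3, -3, -3, -3, -3]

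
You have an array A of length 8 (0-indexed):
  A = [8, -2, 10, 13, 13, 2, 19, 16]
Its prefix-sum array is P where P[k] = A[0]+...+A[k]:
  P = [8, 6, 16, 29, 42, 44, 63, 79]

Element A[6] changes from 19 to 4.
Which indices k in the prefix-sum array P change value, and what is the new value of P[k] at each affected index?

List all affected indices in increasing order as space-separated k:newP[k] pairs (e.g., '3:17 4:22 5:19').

P[k] = A[0] + ... + A[k]
P[k] includes A[6] iff k >= 6
Affected indices: 6, 7, ..., 7; delta = -15
  P[6]: 63 + -15 = 48
  P[7]: 79 + -15 = 64

Answer: 6:48 7:64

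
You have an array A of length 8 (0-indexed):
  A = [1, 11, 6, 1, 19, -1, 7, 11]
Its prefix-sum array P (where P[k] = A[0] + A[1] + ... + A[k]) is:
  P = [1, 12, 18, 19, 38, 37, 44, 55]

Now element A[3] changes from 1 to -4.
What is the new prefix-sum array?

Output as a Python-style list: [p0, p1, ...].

Answer: [1, 12, 18, 14, 33, 32, 39, 50]

Derivation:
Change: A[3] 1 -> -4, delta = -5
P[k] for k < 3: unchanged (A[3] not included)
P[k] for k >= 3: shift by delta = -5
  P[0] = 1 + 0 = 1
  P[1] = 12 + 0 = 12
  P[2] = 18 + 0 = 18
  P[3] = 19 + -5 = 14
  P[4] = 38 + -5 = 33
  P[5] = 37 + -5 = 32
  P[6] = 44 + -5 = 39
  P[7] = 55 + -5 = 50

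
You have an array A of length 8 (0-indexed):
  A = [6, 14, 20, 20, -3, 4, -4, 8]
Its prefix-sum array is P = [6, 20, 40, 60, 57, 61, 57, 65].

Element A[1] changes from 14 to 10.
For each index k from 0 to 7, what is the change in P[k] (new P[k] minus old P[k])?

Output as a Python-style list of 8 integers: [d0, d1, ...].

Answer: [0, -4, -4, -4, -4, -4, -4, -4]

Derivation:
Element change: A[1] 14 -> 10, delta = -4
For k < 1: P[k] unchanged, delta_P[k] = 0
For k >= 1: P[k] shifts by exactly -4
Delta array: [0, -4, -4, -4, -4, -4, -4, -4]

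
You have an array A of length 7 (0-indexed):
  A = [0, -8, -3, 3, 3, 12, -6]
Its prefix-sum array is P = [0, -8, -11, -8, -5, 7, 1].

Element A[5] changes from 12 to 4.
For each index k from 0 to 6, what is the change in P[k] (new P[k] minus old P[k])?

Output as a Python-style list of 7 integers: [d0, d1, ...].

Answer: [0, 0, 0, 0, 0, -8, -8]

Derivation:
Element change: A[5] 12 -> 4, delta = -8
For k < 5: P[k] unchanged, delta_P[k] = 0
For k >= 5: P[k] shifts by exactly -8
Delta array: [0, 0, 0, 0, 0, -8, -8]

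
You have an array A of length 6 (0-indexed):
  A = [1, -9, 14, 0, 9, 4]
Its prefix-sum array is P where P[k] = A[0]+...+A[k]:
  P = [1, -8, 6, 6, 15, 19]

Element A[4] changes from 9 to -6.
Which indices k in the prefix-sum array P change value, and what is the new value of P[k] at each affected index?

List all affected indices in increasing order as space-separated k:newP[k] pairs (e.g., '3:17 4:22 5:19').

Answer: 4:0 5:4

Derivation:
P[k] = A[0] + ... + A[k]
P[k] includes A[4] iff k >= 4
Affected indices: 4, 5, ..., 5; delta = -15
  P[4]: 15 + -15 = 0
  P[5]: 19 + -15 = 4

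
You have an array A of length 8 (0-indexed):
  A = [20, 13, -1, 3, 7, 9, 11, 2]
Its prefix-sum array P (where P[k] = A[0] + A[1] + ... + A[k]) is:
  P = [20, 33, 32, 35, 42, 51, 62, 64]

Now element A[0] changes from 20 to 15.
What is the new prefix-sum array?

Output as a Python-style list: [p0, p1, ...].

Answer: [15, 28, 27, 30, 37, 46, 57, 59]

Derivation:
Change: A[0] 20 -> 15, delta = -5
P[k] for k < 0: unchanged (A[0] not included)
P[k] for k >= 0: shift by delta = -5
  P[0] = 20 + -5 = 15
  P[1] = 33 + -5 = 28
  P[2] = 32 + -5 = 27
  P[3] = 35 + -5 = 30
  P[4] = 42 + -5 = 37
  P[5] = 51 + -5 = 46
  P[6] = 62 + -5 = 57
  P[7] = 64 + -5 = 59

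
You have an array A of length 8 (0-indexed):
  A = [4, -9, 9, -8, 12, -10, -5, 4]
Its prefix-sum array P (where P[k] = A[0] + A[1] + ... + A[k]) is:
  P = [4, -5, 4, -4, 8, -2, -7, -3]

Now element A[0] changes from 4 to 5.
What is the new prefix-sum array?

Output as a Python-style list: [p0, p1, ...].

Answer: [5, -4, 5, -3, 9, -1, -6, -2]

Derivation:
Change: A[0] 4 -> 5, delta = 1
P[k] for k < 0: unchanged (A[0] not included)
P[k] for k >= 0: shift by delta = 1
  P[0] = 4 + 1 = 5
  P[1] = -5 + 1 = -4
  P[2] = 4 + 1 = 5
  P[3] = -4 + 1 = -3
  P[4] = 8 + 1 = 9
  P[5] = -2 + 1 = -1
  P[6] = -7 + 1 = -6
  P[7] = -3 + 1 = -2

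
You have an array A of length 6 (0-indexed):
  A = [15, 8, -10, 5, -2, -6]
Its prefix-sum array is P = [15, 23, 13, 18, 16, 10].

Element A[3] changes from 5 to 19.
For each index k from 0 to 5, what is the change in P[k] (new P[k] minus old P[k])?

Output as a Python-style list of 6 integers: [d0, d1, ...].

Answer: [0, 0, 0, 14, 14, 14]

Derivation:
Element change: A[3] 5 -> 19, delta = 14
For k < 3: P[k] unchanged, delta_P[k] = 0
For k >= 3: P[k] shifts by exactly 14
Delta array: [0, 0, 0, 14, 14, 14]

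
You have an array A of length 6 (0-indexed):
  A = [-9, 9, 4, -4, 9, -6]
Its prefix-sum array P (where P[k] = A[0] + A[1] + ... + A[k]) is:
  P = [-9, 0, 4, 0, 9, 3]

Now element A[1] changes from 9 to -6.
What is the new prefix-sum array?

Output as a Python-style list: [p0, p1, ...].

Change: A[1] 9 -> -6, delta = -15
P[k] for k < 1: unchanged (A[1] not included)
P[k] for k >= 1: shift by delta = -15
  P[0] = -9 + 0 = -9
  P[1] = 0 + -15 = -15
  P[2] = 4 + -15 = -11
  P[3] = 0 + -15 = -15
  P[4] = 9 + -15 = -6
  P[5] = 3 + -15 = -12

Answer: [-9, -15, -11, -15, -6, -12]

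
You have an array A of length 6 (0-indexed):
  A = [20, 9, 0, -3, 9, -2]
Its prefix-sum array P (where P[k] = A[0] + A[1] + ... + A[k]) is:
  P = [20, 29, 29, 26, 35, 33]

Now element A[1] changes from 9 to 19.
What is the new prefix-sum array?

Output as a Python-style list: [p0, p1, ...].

Answer: [20, 39, 39, 36, 45, 43]

Derivation:
Change: A[1] 9 -> 19, delta = 10
P[k] for k < 1: unchanged (A[1] not included)
P[k] for k >= 1: shift by delta = 10
  P[0] = 20 + 0 = 20
  P[1] = 29 + 10 = 39
  P[2] = 29 + 10 = 39
  P[3] = 26 + 10 = 36
  P[4] = 35 + 10 = 45
  P[5] = 33 + 10 = 43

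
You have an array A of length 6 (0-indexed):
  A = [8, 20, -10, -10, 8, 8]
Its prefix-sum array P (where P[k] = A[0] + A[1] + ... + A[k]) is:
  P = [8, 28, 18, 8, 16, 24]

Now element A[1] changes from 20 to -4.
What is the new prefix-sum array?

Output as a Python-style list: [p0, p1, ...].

Change: A[1] 20 -> -4, delta = -24
P[k] for k < 1: unchanged (A[1] not included)
P[k] for k >= 1: shift by delta = -24
  P[0] = 8 + 0 = 8
  P[1] = 28 + -24 = 4
  P[2] = 18 + -24 = -6
  P[3] = 8 + -24 = -16
  P[4] = 16 + -24 = -8
  P[5] = 24 + -24 = 0

Answer: [8, 4, -6, -16, -8, 0]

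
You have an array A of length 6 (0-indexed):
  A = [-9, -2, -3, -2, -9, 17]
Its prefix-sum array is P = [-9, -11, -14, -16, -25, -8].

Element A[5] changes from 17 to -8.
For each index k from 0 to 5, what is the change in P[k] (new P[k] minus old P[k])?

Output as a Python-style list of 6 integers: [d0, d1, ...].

Answer: [0, 0, 0, 0, 0, -25]

Derivation:
Element change: A[5] 17 -> -8, delta = -25
For k < 5: P[k] unchanged, delta_P[k] = 0
For k >= 5: P[k] shifts by exactly -25
Delta array: [0, 0, 0, 0, 0, -25]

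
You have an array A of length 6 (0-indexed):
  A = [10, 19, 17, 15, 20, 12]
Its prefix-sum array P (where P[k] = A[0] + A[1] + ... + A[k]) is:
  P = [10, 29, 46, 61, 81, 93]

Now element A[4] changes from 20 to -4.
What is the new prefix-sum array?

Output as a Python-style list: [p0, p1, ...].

Answer: [10, 29, 46, 61, 57, 69]

Derivation:
Change: A[4] 20 -> -4, delta = -24
P[k] for k < 4: unchanged (A[4] not included)
P[k] for k >= 4: shift by delta = -24
  P[0] = 10 + 0 = 10
  P[1] = 29 + 0 = 29
  P[2] = 46 + 0 = 46
  P[3] = 61 + 0 = 61
  P[4] = 81 + -24 = 57
  P[5] = 93 + -24 = 69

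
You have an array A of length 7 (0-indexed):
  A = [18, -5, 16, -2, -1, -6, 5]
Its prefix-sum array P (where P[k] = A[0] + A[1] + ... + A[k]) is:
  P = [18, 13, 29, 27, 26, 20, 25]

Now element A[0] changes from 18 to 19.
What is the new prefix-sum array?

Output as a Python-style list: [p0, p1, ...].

Answer: [19, 14, 30, 28, 27, 21, 26]

Derivation:
Change: A[0] 18 -> 19, delta = 1
P[k] for k < 0: unchanged (A[0] not included)
P[k] for k >= 0: shift by delta = 1
  P[0] = 18 + 1 = 19
  P[1] = 13 + 1 = 14
  P[2] = 29 + 1 = 30
  P[3] = 27 + 1 = 28
  P[4] = 26 + 1 = 27
  P[5] = 20 + 1 = 21
  P[6] = 25 + 1 = 26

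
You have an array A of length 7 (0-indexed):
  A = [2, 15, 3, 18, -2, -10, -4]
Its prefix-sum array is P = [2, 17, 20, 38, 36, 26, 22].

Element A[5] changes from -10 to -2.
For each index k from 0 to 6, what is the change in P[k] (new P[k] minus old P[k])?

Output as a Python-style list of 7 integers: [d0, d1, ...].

Element change: A[5] -10 -> -2, delta = 8
For k < 5: P[k] unchanged, delta_P[k] = 0
For k >= 5: P[k] shifts by exactly 8
Delta array: [0, 0, 0, 0, 0, 8, 8]

Answer: [0, 0, 0, 0, 0, 8, 8]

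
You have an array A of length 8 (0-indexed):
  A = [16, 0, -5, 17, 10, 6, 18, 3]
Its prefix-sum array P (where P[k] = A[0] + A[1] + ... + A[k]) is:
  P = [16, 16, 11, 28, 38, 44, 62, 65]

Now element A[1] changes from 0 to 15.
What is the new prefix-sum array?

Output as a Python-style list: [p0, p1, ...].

Answer: [16, 31, 26, 43, 53, 59, 77, 80]

Derivation:
Change: A[1] 0 -> 15, delta = 15
P[k] for k < 1: unchanged (A[1] not included)
P[k] for k >= 1: shift by delta = 15
  P[0] = 16 + 0 = 16
  P[1] = 16 + 15 = 31
  P[2] = 11 + 15 = 26
  P[3] = 28 + 15 = 43
  P[4] = 38 + 15 = 53
  P[5] = 44 + 15 = 59
  P[6] = 62 + 15 = 77
  P[7] = 65 + 15 = 80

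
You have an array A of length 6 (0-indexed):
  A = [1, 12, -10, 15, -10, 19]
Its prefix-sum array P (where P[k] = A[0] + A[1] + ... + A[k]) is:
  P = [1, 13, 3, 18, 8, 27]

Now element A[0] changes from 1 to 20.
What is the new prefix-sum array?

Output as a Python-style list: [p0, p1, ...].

Answer: [20, 32, 22, 37, 27, 46]

Derivation:
Change: A[0] 1 -> 20, delta = 19
P[k] for k < 0: unchanged (A[0] not included)
P[k] for k >= 0: shift by delta = 19
  P[0] = 1 + 19 = 20
  P[1] = 13 + 19 = 32
  P[2] = 3 + 19 = 22
  P[3] = 18 + 19 = 37
  P[4] = 8 + 19 = 27
  P[5] = 27 + 19 = 46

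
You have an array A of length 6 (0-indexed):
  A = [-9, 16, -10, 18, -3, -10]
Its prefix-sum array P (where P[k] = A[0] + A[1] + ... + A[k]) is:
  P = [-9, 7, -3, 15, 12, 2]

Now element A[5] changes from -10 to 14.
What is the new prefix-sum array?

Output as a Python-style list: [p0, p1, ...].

Change: A[5] -10 -> 14, delta = 24
P[k] for k < 5: unchanged (A[5] not included)
P[k] for k >= 5: shift by delta = 24
  P[0] = -9 + 0 = -9
  P[1] = 7 + 0 = 7
  P[2] = -3 + 0 = -3
  P[3] = 15 + 0 = 15
  P[4] = 12 + 0 = 12
  P[5] = 2 + 24 = 26

Answer: [-9, 7, -3, 15, 12, 26]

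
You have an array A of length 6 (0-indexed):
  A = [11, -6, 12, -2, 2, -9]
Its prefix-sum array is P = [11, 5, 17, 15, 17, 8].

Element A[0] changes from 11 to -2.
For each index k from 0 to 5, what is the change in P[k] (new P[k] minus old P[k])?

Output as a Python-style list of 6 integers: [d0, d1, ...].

Element change: A[0] 11 -> -2, delta = -13
For k < 0: P[k] unchanged, delta_P[k] = 0
For k >= 0: P[k] shifts by exactly -13
Delta array: [-13, -13, -13, -13, -13, -13]

Answer: [-13, -13, -13, -13, -13, -13]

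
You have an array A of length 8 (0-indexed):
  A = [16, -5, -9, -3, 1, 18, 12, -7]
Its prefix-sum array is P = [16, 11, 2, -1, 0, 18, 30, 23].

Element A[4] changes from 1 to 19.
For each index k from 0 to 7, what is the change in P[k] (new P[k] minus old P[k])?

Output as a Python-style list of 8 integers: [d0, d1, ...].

Element change: A[4] 1 -> 19, delta = 18
For k < 4: P[k] unchanged, delta_P[k] = 0
For k >= 4: P[k] shifts by exactly 18
Delta array: [0, 0, 0, 0, 18, 18, 18, 18]

Answer: [0, 0, 0, 0, 18, 18, 18, 18]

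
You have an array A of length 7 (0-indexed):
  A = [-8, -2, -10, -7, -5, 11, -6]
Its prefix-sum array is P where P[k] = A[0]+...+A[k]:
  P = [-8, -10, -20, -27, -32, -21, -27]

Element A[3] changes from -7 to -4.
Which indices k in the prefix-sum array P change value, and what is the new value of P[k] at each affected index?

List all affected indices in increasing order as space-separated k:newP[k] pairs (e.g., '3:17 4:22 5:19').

P[k] = A[0] + ... + A[k]
P[k] includes A[3] iff k >= 3
Affected indices: 3, 4, ..., 6; delta = 3
  P[3]: -27 + 3 = -24
  P[4]: -32 + 3 = -29
  P[5]: -21 + 3 = -18
  P[6]: -27 + 3 = -24

Answer: 3:-24 4:-29 5:-18 6:-24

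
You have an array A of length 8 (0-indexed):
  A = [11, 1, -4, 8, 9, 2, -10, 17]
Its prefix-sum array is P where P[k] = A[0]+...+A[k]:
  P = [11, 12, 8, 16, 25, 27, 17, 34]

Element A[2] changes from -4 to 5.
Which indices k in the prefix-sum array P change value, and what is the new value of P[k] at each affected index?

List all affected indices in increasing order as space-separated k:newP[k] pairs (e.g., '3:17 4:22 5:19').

P[k] = A[0] + ... + A[k]
P[k] includes A[2] iff k >= 2
Affected indices: 2, 3, ..., 7; delta = 9
  P[2]: 8 + 9 = 17
  P[3]: 16 + 9 = 25
  P[4]: 25 + 9 = 34
  P[5]: 27 + 9 = 36
  P[6]: 17 + 9 = 26
  P[7]: 34 + 9 = 43

Answer: 2:17 3:25 4:34 5:36 6:26 7:43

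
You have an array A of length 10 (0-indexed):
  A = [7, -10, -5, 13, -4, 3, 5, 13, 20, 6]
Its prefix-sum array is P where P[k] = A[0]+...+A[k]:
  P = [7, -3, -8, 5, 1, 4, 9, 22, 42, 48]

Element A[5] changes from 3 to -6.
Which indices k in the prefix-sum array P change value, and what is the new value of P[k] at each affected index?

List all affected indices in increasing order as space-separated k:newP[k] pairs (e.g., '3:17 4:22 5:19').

P[k] = A[0] + ... + A[k]
P[k] includes A[5] iff k >= 5
Affected indices: 5, 6, ..., 9; delta = -9
  P[5]: 4 + -9 = -5
  P[6]: 9 + -9 = 0
  P[7]: 22 + -9 = 13
  P[8]: 42 + -9 = 33
  P[9]: 48 + -9 = 39

Answer: 5:-5 6:0 7:13 8:33 9:39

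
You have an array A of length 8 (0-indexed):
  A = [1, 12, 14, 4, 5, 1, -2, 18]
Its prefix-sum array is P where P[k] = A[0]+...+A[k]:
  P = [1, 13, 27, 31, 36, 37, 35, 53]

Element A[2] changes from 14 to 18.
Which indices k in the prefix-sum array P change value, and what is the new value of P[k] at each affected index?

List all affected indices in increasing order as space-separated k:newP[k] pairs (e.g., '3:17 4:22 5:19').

P[k] = A[0] + ... + A[k]
P[k] includes A[2] iff k >= 2
Affected indices: 2, 3, ..., 7; delta = 4
  P[2]: 27 + 4 = 31
  P[3]: 31 + 4 = 35
  P[4]: 36 + 4 = 40
  P[5]: 37 + 4 = 41
  P[6]: 35 + 4 = 39
  P[7]: 53 + 4 = 57

Answer: 2:31 3:35 4:40 5:41 6:39 7:57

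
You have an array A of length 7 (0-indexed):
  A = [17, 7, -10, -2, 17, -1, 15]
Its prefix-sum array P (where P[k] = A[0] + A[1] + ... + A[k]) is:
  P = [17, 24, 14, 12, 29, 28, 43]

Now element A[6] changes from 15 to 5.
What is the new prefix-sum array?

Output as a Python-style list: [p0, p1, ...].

Change: A[6] 15 -> 5, delta = -10
P[k] for k < 6: unchanged (A[6] not included)
P[k] for k >= 6: shift by delta = -10
  P[0] = 17 + 0 = 17
  P[1] = 24 + 0 = 24
  P[2] = 14 + 0 = 14
  P[3] = 12 + 0 = 12
  P[4] = 29 + 0 = 29
  P[5] = 28 + 0 = 28
  P[6] = 43 + -10 = 33

Answer: [17, 24, 14, 12, 29, 28, 33]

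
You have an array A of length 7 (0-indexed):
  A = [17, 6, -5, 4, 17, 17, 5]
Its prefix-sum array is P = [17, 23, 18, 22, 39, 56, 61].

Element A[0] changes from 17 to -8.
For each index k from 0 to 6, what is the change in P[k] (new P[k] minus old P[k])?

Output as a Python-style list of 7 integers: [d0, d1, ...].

Answer: [-25, -25, -25, -25, -25, -25, -25]

Derivation:
Element change: A[0] 17 -> -8, delta = -25
For k < 0: P[k] unchanged, delta_P[k] = 0
For k >= 0: P[k] shifts by exactly -25
Delta array: [-25, -25, -25, -25, -25, -25, -25]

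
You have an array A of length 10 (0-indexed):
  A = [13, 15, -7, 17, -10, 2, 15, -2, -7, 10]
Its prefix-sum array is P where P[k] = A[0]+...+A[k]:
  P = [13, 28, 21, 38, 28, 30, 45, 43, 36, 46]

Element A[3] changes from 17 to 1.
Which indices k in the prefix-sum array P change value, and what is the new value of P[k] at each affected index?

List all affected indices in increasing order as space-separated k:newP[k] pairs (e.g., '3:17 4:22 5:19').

P[k] = A[0] + ... + A[k]
P[k] includes A[3] iff k >= 3
Affected indices: 3, 4, ..., 9; delta = -16
  P[3]: 38 + -16 = 22
  P[4]: 28 + -16 = 12
  P[5]: 30 + -16 = 14
  P[6]: 45 + -16 = 29
  P[7]: 43 + -16 = 27
  P[8]: 36 + -16 = 20
  P[9]: 46 + -16 = 30

Answer: 3:22 4:12 5:14 6:29 7:27 8:20 9:30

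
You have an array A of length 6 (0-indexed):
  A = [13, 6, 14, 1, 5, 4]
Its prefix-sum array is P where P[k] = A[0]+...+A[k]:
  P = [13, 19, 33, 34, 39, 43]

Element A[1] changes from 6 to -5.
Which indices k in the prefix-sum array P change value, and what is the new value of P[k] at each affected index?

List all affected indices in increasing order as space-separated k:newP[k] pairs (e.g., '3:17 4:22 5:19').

Answer: 1:8 2:22 3:23 4:28 5:32

Derivation:
P[k] = A[0] + ... + A[k]
P[k] includes A[1] iff k >= 1
Affected indices: 1, 2, ..., 5; delta = -11
  P[1]: 19 + -11 = 8
  P[2]: 33 + -11 = 22
  P[3]: 34 + -11 = 23
  P[4]: 39 + -11 = 28
  P[5]: 43 + -11 = 32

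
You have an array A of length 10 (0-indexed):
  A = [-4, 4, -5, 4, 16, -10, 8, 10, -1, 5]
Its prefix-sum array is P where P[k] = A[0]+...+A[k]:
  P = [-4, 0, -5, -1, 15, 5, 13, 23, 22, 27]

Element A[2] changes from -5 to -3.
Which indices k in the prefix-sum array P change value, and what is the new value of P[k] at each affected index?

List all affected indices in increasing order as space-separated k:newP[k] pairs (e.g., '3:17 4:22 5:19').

Answer: 2:-3 3:1 4:17 5:7 6:15 7:25 8:24 9:29

Derivation:
P[k] = A[0] + ... + A[k]
P[k] includes A[2] iff k >= 2
Affected indices: 2, 3, ..., 9; delta = 2
  P[2]: -5 + 2 = -3
  P[3]: -1 + 2 = 1
  P[4]: 15 + 2 = 17
  P[5]: 5 + 2 = 7
  P[6]: 13 + 2 = 15
  P[7]: 23 + 2 = 25
  P[8]: 22 + 2 = 24
  P[9]: 27 + 2 = 29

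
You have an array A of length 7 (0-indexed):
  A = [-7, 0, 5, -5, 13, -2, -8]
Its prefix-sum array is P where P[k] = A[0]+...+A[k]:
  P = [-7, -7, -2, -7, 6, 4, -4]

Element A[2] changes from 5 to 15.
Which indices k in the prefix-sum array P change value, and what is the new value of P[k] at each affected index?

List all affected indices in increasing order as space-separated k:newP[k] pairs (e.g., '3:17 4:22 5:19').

Answer: 2:8 3:3 4:16 5:14 6:6

Derivation:
P[k] = A[0] + ... + A[k]
P[k] includes A[2] iff k >= 2
Affected indices: 2, 3, ..., 6; delta = 10
  P[2]: -2 + 10 = 8
  P[3]: -7 + 10 = 3
  P[4]: 6 + 10 = 16
  P[5]: 4 + 10 = 14
  P[6]: -4 + 10 = 6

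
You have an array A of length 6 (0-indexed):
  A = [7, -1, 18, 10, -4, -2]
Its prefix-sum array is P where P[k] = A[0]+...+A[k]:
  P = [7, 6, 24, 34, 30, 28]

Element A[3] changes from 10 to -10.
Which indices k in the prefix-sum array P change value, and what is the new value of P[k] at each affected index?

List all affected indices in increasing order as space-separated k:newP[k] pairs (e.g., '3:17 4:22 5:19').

P[k] = A[0] + ... + A[k]
P[k] includes A[3] iff k >= 3
Affected indices: 3, 4, ..., 5; delta = -20
  P[3]: 34 + -20 = 14
  P[4]: 30 + -20 = 10
  P[5]: 28 + -20 = 8

Answer: 3:14 4:10 5:8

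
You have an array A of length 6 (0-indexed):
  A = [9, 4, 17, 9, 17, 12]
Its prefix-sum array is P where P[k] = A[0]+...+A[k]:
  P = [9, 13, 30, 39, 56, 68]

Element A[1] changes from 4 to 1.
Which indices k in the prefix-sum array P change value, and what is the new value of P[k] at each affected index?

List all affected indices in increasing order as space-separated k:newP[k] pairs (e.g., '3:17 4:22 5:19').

Answer: 1:10 2:27 3:36 4:53 5:65

Derivation:
P[k] = A[0] + ... + A[k]
P[k] includes A[1] iff k >= 1
Affected indices: 1, 2, ..., 5; delta = -3
  P[1]: 13 + -3 = 10
  P[2]: 30 + -3 = 27
  P[3]: 39 + -3 = 36
  P[4]: 56 + -3 = 53
  P[5]: 68 + -3 = 65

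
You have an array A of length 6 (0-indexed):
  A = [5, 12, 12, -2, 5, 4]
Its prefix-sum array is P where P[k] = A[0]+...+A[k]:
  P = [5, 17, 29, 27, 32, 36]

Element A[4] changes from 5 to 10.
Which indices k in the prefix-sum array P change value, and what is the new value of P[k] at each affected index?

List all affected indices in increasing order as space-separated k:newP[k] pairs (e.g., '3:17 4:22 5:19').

Answer: 4:37 5:41

Derivation:
P[k] = A[0] + ... + A[k]
P[k] includes A[4] iff k >= 4
Affected indices: 4, 5, ..., 5; delta = 5
  P[4]: 32 + 5 = 37
  P[5]: 36 + 5 = 41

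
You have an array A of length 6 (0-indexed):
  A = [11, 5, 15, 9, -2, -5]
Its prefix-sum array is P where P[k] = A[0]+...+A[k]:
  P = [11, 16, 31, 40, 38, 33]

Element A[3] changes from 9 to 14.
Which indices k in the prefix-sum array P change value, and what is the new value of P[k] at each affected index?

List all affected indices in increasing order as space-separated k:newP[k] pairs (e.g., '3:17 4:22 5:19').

P[k] = A[0] + ... + A[k]
P[k] includes A[3] iff k >= 3
Affected indices: 3, 4, ..., 5; delta = 5
  P[3]: 40 + 5 = 45
  P[4]: 38 + 5 = 43
  P[5]: 33 + 5 = 38

Answer: 3:45 4:43 5:38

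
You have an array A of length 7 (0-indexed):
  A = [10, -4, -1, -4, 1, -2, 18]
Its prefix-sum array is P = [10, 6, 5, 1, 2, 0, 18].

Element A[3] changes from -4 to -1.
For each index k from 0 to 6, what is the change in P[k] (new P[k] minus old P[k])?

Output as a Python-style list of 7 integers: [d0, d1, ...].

Element change: A[3] -4 -> -1, delta = 3
For k < 3: P[k] unchanged, delta_P[k] = 0
For k >= 3: P[k] shifts by exactly 3
Delta array: [0, 0, 0, 3, 3, 3, 3]

Answer: [0, 0, 0, 3, 3, 3, 3]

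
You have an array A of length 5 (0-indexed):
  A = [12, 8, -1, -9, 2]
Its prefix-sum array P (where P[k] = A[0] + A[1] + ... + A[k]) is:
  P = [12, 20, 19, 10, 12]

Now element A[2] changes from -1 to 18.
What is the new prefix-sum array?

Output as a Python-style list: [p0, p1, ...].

Change: A[2] -1 -> 18, delta = 19
P[k] for k < 2: unchanged (A[2] not included)
P[k] for k >= 2: shift by delta = 19
  P[0] = 12 + 0 = 12
  P[1] = 20 + 0 = 20
  P[2] = 19 + 19 = 38
  P[3] = 10 + 19 = 29
  P[4] = 12 + 19 = 31

Answer: [12, 20, 38, 29, 31]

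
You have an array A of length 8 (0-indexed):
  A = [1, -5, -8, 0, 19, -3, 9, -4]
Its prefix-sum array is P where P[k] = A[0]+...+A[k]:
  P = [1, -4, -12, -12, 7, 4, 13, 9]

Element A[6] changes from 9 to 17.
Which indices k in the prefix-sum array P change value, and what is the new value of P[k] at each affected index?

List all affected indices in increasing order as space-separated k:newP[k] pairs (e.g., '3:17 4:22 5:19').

Answer: 6:21 7:17

Derivation:
P[k] = A[0] + ... + A[k]
P[k] includes A[6] iff k >= 6
Affected indices: 6, 7, ..., 7; delta = 8
  P[6]: 13 + 8 = 21
  P[7]: 9 + 8 = 17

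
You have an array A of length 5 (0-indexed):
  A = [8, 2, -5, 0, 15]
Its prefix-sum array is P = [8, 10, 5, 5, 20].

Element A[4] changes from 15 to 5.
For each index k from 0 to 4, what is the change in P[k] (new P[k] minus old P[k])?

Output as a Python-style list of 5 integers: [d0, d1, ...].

Element change: A[4] 15 -> 5, delta = -10
For k < 4: P[k] unchanged, delta_P[k] = 0
For k >= 4: P[k] shifts by exactly -10
Delta array: [0, 0, 0, 0, -10]

Answer: [0, 0, 0, 0, -10]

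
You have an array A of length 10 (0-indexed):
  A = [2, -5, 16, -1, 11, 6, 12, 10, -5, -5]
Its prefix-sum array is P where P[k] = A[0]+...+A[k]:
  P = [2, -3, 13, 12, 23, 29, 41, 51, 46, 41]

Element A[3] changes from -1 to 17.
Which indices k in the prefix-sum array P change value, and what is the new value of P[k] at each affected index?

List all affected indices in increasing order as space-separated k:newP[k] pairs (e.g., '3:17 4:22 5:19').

P[k] = A[0] + ... + A[k]
P[k] includes A[3] iff k >= 3
Affected indices: 3, 4, ..., 9; delta = 18
  P[3]: 12 + 18 = 30
  P[4]: 23 + 18 = 41
  P[5]: 29 + 18 = 47
  P[6]: 41 + 18 = 59
  P[7]: 51 + 18 = 69
  P[8]: 46 + 18 = 64
  P[9]: 41 + 18 = 59

Answer: 3:30 4:41 5:47 6:59 7:69 8:64 9:59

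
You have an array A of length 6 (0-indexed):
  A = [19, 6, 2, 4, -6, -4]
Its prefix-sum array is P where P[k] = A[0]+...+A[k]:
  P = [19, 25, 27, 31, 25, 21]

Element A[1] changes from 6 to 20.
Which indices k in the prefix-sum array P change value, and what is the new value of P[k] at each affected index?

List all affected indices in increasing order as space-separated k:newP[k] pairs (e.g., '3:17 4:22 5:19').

P[k] = A[0] + ... + A[k]
P[k] includes A[1] iff k >= 1
Affected indices: 1, 2, ..., 5; delta = 14
  P[1]: 25 + 14 = 39
  P[2]: 27 + 14 = 41
  P[3]: 31 + 14 = 45
  P[4]: 25 + 14 = 39
  P[5]: 21 + 14 = 35

Answer: 1:39 2:41 3:45 4:39 5:35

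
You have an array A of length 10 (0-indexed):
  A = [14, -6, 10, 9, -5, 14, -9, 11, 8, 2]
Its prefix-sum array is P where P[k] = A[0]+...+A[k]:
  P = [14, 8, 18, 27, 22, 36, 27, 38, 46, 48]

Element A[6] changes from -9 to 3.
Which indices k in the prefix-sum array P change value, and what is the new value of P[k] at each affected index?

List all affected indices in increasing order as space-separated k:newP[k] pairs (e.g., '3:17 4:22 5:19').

P[k] = A[0] + ... + A[k]
P[k] includes A[6] iff k >= 6
Affected indices: 6, 7, ..., 9; delta = 12
  P[6]: 27 + 12 = 39
  P[7]: 38 + 12 = 50
  P[8]: 46 + 12 = 58
  P[9]: 48 + 12 = 60

Answer: 6:39 7:50 8:58 9:60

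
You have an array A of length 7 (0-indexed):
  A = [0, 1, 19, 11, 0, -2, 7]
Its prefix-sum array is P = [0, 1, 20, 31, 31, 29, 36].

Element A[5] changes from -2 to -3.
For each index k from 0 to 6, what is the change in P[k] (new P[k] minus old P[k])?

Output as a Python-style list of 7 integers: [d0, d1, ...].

Answer: [0, 0, 0, 0, 0, -1, -1]

Derivation:
Element change: A[5] -2 -> -3, delta = -1
For k < 5: P[k] unchanged, delta_P[k] = 0
For k >= 5: P[k] shifts by exactly -1
Delta array: [0, 0, 0, 0, 0, -1, -1]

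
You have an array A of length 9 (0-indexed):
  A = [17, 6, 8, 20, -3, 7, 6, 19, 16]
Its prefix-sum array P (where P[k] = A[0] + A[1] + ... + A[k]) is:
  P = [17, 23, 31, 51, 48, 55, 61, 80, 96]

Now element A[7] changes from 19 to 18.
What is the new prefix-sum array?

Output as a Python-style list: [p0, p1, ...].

Answer: [17, 23, 31, 51, 48, 55, 61, 79, 95]

Derivation:
Change: A[7] 19 -> 18, delta = -1
P[k] for k < 7: unchanged (A[7] not included)
P[k] for k >= 7: shift by delta = -1
  P[0] = 17 + 0 = 17
  P[1] = 23 + 0 = 23
  P[2] = 31 + 0 = 31
  P[3] = 51 + 0 = 51
  P[4] = 48 + 0 = 48
  P[5] = 55 + 0 = 55
  P[6] = 61 + 0 = 61
  P[7] = 80 + -1 = 79
  P[8] = 96 + -1 = 95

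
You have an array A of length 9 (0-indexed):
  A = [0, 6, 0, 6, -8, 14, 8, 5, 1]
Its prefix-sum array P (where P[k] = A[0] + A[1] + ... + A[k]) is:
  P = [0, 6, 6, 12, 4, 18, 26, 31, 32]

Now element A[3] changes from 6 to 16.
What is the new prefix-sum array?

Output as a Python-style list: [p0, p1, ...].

Change: A[3] 6 -> 16, delta = 10
P[k] for k < 3: unchanged (A[3] not included)
P[k] for k >= 3: shift by delta = 10
  P[0] = 0 + 0 = 0
  P[1] = 6 + 0 = 6
  P[2] = 6 + 0 = 6
  P[3] = 12 + 10 = 22
  P[4] = 4 + 10 = 14
  P[5] = 18 + 10 = 28
  P[6] = 26 + 10 = 36
  P[7] = 31 + 10 = 41
  P[8] = 32 + 10 = 42

Answer: [0, 6, 6, 22, 14, 28, 36, 41, 42]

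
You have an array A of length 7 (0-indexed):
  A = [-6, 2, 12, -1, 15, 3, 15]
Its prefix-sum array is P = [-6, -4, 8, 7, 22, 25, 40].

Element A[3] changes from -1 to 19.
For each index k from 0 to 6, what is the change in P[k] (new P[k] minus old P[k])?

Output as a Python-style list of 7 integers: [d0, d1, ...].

Answer: [0, 0, 0, 20, 20, 20, 20]

Derivation:
Element change: A[3] -1 -> 19, delta = 20
For k < 3: P[k] unchanged, delta_P[k] = 0
For k >= 3: P[k] shifts by exactly 20
Delta array: [0, 0, 0, 20, 20, 20, 20]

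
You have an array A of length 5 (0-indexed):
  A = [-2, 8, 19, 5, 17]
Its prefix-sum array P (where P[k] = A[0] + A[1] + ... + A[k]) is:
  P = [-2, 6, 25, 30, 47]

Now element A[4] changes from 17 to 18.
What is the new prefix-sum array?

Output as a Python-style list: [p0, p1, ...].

Change: A[4] 17 -> 18, delta = 1
P[k] for k < 4: unchanged (A[4] not included)
P[k] for k >= 4: shift by delta = 1
  P[0] = -2 + 0 = -2
  P[1] = 6 + 0 = 6
  P[2] = 25 + 0 = 25
  P[3] = 30 + 0 = 30
  P[4] = 47 + 1 = 48

Answer: [-2, 6, 25, 30, 48]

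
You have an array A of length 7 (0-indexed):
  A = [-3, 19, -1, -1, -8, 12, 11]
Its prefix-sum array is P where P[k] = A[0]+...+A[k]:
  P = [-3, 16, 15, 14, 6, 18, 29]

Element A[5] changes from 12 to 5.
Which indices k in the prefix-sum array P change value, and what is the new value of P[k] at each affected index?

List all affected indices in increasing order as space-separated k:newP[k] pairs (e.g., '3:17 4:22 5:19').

Answer: 5:11 6:22

Derivation:
P[k] = A[0] + ... + A[k]
P[k] includes A[5] iff k >= 5
Affected indices: 5, 6, ..., 6; delta = -7
  P[5]: 18 + -7 = 11
  P[6]: 29 + -7 = 22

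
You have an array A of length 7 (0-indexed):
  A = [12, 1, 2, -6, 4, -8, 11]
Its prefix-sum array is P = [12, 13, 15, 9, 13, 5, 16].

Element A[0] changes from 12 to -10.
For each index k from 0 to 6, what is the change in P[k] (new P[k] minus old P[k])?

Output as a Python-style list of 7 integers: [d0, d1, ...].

Answer: [-22, -22, -22, -22, -22, -22, -22]

Derivation:
Element change: A[0] 12 -> -10, delta = -22
For k < 0: P[k] unchanged, delta_P[k] = 0
For k >= 0: P[k] shifts by exactly -22
Delta array: [-22, -22, -22, -22, -22, -22, -22]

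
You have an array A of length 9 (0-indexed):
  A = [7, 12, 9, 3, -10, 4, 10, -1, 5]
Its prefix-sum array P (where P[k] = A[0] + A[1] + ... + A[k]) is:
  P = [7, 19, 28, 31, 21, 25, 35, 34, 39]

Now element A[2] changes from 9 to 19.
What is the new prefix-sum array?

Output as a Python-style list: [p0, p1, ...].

Change: A[2] 9 -> 19, delta = 10
P[k] for k < 2: unchanged (A[2] not included)
P[k] for k >= 2: shift by delta = 10
  P[0] = 7 + 0 = 7
  P[1] = 19 + 0 = 19
  P[2] = 28 + 10 = 38
  P[3] = 31 + 10 = 41
  P[4] = 21 + 10 = 31
  P[5] = 25 + 10 = 35
  P[6] = 35 + 10 = 45
  P[7] = 34 + 10 = 44
  P[8] = 39 + 10 = 49

Answer: [7, 19, 38, 41, 31, 35, 45, 44, 49]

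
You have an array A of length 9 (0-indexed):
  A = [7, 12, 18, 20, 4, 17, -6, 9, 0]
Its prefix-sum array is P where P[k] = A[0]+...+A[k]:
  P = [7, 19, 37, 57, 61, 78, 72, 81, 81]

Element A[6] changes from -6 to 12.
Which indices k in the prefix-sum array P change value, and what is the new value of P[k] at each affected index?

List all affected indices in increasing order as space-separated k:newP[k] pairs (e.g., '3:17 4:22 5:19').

P[k] = A[0] + ... + A[k]
P[k] includes A[6] iff k >= 6
Affected indices: 6, 7, ..., 8; delta = 18
  P[6]: 72 + 18 = 90
  P[7]: 81 + 18 = 99
  P[8]: 81 + 18 = 99

Answer: 6:90 7:99 8:99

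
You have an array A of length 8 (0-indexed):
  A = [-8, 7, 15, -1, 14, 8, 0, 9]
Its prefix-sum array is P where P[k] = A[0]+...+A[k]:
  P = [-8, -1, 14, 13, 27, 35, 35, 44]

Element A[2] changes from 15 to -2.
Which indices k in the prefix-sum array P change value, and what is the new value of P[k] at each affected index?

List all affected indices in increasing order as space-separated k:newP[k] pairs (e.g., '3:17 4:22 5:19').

P[k] = A[0] + ... + A[k]
P[k] includes A[2] iff k >= 2
Affected indices: 2, 3, ..., 7; delta = -17
  P[2]: 14 + -17 = -3
  P[3]: 13 + -17 = -4
  P[4]: 27 + -17 = 10
  P[5]: 35 + -17 = 18
  P[6]: 35 + -17 = 18
  P[7]: 44 + -17 = 27

Answer: 2:-3 3:-4 4:10 5:18 6:18 7:27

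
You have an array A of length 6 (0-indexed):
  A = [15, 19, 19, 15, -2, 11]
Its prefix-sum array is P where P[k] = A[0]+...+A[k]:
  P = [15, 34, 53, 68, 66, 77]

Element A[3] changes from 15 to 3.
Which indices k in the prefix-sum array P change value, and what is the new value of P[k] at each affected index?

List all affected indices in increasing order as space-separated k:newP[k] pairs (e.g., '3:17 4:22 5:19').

P[k] = A[0] + ... + A[k]
P[k] includes A[3] iff k >= 3
Affected indices: 3, 4, ..., 5; delta = -12
  P[3]: 68 + -12 = 56
  P[4]: 66 + -12 = 54
  P[5]: 77 + -12 = 65

Answer: 3:56 4:54 5:65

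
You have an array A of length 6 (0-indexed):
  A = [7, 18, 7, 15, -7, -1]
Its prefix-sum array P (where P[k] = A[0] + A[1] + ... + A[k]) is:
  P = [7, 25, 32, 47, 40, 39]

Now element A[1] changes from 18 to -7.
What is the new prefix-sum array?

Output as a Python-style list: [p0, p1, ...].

Change: A[1] 18 -> -7, delta = -25
P[k] for k < 1: unchanged (A[1] not included)
P[k] for k >= 1: shift by delta = -25
  P[0] = 7 + 0 = 7
  P[1] = 25 + -25 = 0
  P[2] = 32 + -25 = 7
  P[3] = 47 + -25 = 22
  P[4] = 40 + -25 = 15
  P[5] = 39 + -25 = 14

Answer: [7, 0, 7, 22, 15, 14]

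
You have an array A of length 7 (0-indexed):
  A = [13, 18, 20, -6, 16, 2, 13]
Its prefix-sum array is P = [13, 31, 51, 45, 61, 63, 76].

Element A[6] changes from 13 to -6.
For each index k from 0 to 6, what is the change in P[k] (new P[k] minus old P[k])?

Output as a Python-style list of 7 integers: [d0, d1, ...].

Answer: [0, 0, 0, 0, 0, 0, -19]

Derivation:
Element change: A[6] 13 -> -6, delta = -19
For k < 6: P[k] unchanged, delta_P[k] = 0
For k >= 6: P[k] shifts by exactly -19
Delta array: [0, 0, 0, 0, 0, 0, -19]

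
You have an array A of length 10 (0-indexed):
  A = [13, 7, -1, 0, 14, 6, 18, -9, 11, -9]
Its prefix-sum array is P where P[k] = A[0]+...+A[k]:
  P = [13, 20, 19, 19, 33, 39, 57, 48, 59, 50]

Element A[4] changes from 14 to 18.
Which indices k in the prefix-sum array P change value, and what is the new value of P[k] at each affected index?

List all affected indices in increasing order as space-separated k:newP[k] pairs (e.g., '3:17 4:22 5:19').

Answer: 4:37 5:43 6:61 7:52 8:63 9:54

Derivation:
P[k] = A[0] + ... + A[k]
P[k] includes A[4] iff k >= 4
Affected indices: 4, 5, ..., 9; delta = 4
  P[4]: 33 + 4 = 37
  P[5]: 39 + 4 = 43
  P[6]: 57 + 4 = 61
  P[7]: 48 + 4 = 52
  P[8]: 59 + 4 = 63
  P[9]: 50 + 4 = 54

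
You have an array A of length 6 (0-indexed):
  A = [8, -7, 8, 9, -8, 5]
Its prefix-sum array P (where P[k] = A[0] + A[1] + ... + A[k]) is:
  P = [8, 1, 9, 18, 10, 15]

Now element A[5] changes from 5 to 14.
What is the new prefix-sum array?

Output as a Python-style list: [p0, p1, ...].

Answer: [8, 1, 9, 18, 10, 24]

Derivation:
Change: A[5] 5 -> 14, delta = 9
P[k] for k < 5: unchanged (A[5] not included)
P[k] for k >= 5: shift by delta = 9
  P[0] = 8 + 0 = 8
  P[1] = 1 + 0 = 1
  P[2] = 9 + 0 = 9
  P[3] = 18 + 0 = 18
  P[4] = 10 + 0 = 10
  P[5] = 15 + 9 = 24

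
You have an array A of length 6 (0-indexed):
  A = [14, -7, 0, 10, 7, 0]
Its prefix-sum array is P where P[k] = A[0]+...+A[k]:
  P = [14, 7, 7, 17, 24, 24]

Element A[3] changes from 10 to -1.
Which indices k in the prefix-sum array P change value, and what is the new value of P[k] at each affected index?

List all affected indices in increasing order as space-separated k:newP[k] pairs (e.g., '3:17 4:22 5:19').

Answer: 3:6 4:13 5:13

Derivation:
P[k] = A[0] + ... + A[k]
P[k] includes A[3] iff k >= 3
Affected indices: 3, 4, ..., 5; delta = -11
  P[3]: 17 + -11 = 6
  P[4]: 24 + -11 = 13
  P[5]: 24 + -11 = 13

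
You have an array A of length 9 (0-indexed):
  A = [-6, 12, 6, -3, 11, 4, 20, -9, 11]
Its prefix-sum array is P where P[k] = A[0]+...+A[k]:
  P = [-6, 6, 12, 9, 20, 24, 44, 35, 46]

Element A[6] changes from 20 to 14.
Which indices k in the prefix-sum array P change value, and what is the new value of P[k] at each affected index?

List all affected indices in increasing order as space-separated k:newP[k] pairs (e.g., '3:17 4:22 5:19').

P[k] = A[0] + ... + A[k]
P[k] includes A[6] iff k >= 6
Affected indices: 6, 7, ..., 8; delta = -6
  P[6]: 44 + -6 = 38
  P[7]: 35 + -6 = 29
  P[8]: 46 + -6 = 40

Answer: 6:38 7:29 8:40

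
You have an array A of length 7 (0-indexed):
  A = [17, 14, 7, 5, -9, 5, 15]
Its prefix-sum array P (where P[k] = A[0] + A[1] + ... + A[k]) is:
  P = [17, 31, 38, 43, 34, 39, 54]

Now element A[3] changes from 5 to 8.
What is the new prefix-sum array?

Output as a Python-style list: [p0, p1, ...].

Change: A[3] 5 -> 8, delta = 3
P[k] for k < 3: unchanged (A[3] not included)
P[k] for k >= 3: shift by delta = 3
  P[0] = 17 + 0 = 17
  P[1] = 31 + 0 = 31
  P[2] = 38 + 0 = 38
  P[3] = 43 + 3 = 46
  P[4] = 34 + 3 = 37
  P[5] = 39 + 3 = 42
  P[6] = 54 + 3 = 57

Answer: [17, 31, 38, 46, 37, 42, 57]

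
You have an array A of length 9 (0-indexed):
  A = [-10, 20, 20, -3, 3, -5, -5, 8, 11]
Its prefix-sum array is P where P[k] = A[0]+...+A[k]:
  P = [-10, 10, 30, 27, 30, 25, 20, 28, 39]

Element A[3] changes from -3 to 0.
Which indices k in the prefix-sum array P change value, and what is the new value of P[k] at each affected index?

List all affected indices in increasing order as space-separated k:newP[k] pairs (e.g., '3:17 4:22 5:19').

P[k] = A[0] + ... + A[k]
P[k] includes A[3] iff k >= 3
Affected indices: 3, 4, ..., 8; delta = 3
  P[3]: 27 + 3 = 30
  P[4]: 30 + 3 = 33
  P[5]: 25 + 3 = 28
  P[6]: 20 + 3 = 23
  P[7]: 28 + 3 = 31
  P[8]: 39 + 3 = 42

Answer: 3:30 4:33 5:28 6:23 7:31 8:42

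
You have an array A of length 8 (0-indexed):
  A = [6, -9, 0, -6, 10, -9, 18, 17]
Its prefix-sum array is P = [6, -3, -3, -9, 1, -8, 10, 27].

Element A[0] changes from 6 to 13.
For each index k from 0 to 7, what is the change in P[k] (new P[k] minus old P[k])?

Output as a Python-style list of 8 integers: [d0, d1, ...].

Answer: [7, 7, 7, 7, 7, 7, 7, 7]

Derivation:
Element change: A[0] 6 -> 13, delta = 7
For k < 0: P[k] unchanged, delta_P[k] = 0
For k >= 0: P[k] shifts by exactly 7
Delta array: [7, 7, 7, 7, 7, 7, 7, 7]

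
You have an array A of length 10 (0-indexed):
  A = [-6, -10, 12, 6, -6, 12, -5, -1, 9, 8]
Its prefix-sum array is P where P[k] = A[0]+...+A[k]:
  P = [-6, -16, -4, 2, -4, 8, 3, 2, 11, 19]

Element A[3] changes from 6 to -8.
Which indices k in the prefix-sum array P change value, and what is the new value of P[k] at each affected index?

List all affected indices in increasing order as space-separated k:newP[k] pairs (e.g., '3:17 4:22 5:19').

Answer: 3:-12 4:-18 5:-6 6:-11 7:-12 8:-3 9:5

Derivation:
P[k] = A[0] + ... + A[k]
P[k] includes A[3] iff k >= 3
Affected indices: 3, 4, ..., 9; delta = -14
  P[3]: 2 + -14 = -12
  P[4]: -4 + -14 = -18
  P[5]: 8 + -14 = -6
  P[6]: 3 + -14 = -11
  P[7]: 2 + -14 = -12
  P[8]: 11 + -14 = -3
  P[9]: 19 + -14 = 5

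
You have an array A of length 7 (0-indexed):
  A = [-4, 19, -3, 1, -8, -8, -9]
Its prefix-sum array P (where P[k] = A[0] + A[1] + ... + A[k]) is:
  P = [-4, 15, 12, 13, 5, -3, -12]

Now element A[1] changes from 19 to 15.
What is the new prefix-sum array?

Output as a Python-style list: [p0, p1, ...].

Answer: [-4, 11, 8, 9, 1, -7, -16]

Derivation:
Change: A[1] 19 -> 15, delta = -4
P[k] for k < 1: unchanged (A[1] not included)
P[k] for k >= 1: shift by delta = -4
  P[0] = -4 + 0 = -4
  P[1] = 15 + -4 = 11
  P[2] = 12 + -4 = 8
  P[3] = 13 + -4 = 9
  P[4] = 5 + -4 = 1
  P[5] = -3 + -4 = -7
  P[6] = -12 + -4 = -16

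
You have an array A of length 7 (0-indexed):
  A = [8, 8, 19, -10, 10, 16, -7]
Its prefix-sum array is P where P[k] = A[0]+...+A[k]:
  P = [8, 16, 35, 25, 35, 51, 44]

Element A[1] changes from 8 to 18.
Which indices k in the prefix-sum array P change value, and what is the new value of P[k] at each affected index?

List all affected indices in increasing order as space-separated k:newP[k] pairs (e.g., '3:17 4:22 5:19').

Answer: 1:26 2:45 3:35 4:45 5:61 6:54

Derivation:
P[k] = A[0] + ... + A[k]
P[k] includes A[1] iff k >= 1
Affected indices: 1, 2, ..., 6; delta = 10
  P[1]: 16 + 10 = 26
  P[2]: 35 + 10 = 45
  P[3]: 25 + 10 = 35
  P[4]: 35 + 10 = 45
  P[5]: 51 + 10 = 61
  P[6]: 44 + 10 = 54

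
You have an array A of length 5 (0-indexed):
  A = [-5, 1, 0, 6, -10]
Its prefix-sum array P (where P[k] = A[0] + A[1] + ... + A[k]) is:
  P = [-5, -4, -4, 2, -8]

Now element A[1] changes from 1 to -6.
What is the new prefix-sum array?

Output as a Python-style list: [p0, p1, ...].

Change: A[1] 1 -> -6, delta = -7
P[k] for k < 1: unchanged (A[1] not included)
P[k] for k >= 1: shift by delta = -7
  P[0] = -5 + 0 = -5
  P[1] = -4 + -7 = -11
  P[2] = -4 + -7 = -11
  P[3] = 2 + -7 = -5
  P[4] = -8 + -7 = -15

Answer: [-5, -11, -11, -5, -15]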